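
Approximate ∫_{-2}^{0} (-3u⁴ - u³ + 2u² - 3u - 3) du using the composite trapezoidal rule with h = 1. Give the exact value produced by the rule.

-16

h = (0 − (-2))/2 = 1.
Nodes u₀,…,u₂ = -2, -1, 0.
f(u) = -3u⁴ - u³ + 2u² - 3u - 3: f₀=-29, f₁=0, f₂=-3.
(h/2)·[f₀ + 2f₁ + f₂] = 0.5·(-32) = -16.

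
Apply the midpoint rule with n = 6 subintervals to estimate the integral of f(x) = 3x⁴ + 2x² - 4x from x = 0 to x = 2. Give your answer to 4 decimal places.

16.0540

h = (2 − 0)/6 = 0.333333.
Midpoints m₁,…,m₆ = 0.166667, 0.5, 0.833333, 1.166667, 1.5, 1.833333.
f(m₁)=-0.608796, f(m₂)=-1.3125, f(m₃)=-0.497685, f(m₄)=3.613426, f(m₅)=13.6875, f(m₆)=33.280093.
h·[f(m₁) + f(m₂) + f(m₃) + f(m₄) + f(m₅) + f(m₆)] = 0.333333·(48.162037) = 16.0540.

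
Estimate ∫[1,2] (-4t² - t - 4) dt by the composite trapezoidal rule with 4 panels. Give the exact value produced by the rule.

h = (2 − 1)/4 = 0.25.
Nodes t₀,…,t₄ = 1, 1.25, 1.5, 1.75, 2.
f(t) = -4t² - t - 4: f₀=-9, f₁=-11.5, f₂=-14.5, f₃=-18, f₄=-22.
(h/2)·[f₀ + 2f₁ + 2f₂ + 2f₃ + f₄] = 0.125·(-119) = -14.875.

-14.875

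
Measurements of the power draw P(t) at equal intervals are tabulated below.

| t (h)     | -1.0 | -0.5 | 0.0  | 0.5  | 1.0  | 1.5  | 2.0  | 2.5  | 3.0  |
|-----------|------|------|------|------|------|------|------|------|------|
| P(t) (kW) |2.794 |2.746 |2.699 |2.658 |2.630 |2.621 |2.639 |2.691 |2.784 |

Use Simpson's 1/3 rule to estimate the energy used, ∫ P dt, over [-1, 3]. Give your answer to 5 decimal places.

10.72967

h = 0.5, n = 8.
(h/3)·[y₀ + 4y₁ + 2y₂ + 4y₃ + 2y₄ + 4y₅ + 2y₆ + 4y₇ + y₈] = 0.166667·(64.378) = 10.72967.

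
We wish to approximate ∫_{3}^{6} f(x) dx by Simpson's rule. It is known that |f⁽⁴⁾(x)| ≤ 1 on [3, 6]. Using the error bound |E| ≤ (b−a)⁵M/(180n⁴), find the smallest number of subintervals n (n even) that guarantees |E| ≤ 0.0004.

8

Need 243/(180n⁴) ≤ 0.0004.
n⁴ ≥ 243/(180·0.0004) = 3375 ⇒ n ≥ 7.6220, so the smallest even n is 8. (n must be even for Simpson's rule.)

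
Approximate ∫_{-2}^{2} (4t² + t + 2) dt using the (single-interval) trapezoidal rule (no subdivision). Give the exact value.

72

T = (b−a)/2 · [f(-2) + f(2)] = 2·[16 + 20] = 72.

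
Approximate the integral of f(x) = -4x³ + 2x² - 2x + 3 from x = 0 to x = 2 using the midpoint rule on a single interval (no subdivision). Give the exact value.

-2

M = (b−a)·f(1) = 2·(-1) = -2.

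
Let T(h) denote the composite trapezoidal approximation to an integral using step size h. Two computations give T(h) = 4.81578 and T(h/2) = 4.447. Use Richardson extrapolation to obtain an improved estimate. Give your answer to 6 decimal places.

4.324073

R = (4·T(h/2) − T(h)) / 3 = (4·4.447 − 4.81578)/3 = (12.97222)/3 = 4.324073.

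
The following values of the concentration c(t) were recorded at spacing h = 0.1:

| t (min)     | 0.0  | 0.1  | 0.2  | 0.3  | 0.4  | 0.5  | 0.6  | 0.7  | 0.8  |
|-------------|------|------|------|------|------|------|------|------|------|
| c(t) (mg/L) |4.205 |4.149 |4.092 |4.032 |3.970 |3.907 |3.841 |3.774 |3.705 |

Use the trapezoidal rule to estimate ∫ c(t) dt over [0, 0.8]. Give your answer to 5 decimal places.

h = 0.1, n = 8.
(h/2)·[y₀ + 2y₁ + 2y₂ + 2y₃ + 2y₄ + 2y₅ + 2y₆ + 2y₇ + y₈] = 0.05·(63.440) = 3.17200.

3.17200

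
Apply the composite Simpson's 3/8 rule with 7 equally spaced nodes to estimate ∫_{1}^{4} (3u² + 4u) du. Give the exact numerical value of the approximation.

93

h = (4 − 1)/6 = 0.5.
Nodes u₀,…,u₆ = 1, 1.5, 2, 2.5, 3, 3.5, 4.
f(u) = 3u² + 4u: f₀=7, f₁=12.75, f₂=20, f₃=28.75, f₄=39, f₅=50.75, f₆=64.
(3h/8)·[f₀ + 3f₁ + 3f₂ + 2f₃ + 3f₄ + 3f₅ + f₆] = 0.1875·(496) = 93.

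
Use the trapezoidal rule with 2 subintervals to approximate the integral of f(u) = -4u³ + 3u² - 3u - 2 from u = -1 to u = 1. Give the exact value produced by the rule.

-1

h = (1 − (-1))/2 = 1.
Nodes u₀,…,u₂ = -1, 0, 1.
f(u) = -4u³ + 3u² - 3u - 2: f₀=8, f₁=-2, f₂=-6.
(h/2)·[f₀ + 2f₁ + f₂] = 0.5·(-2) = -1.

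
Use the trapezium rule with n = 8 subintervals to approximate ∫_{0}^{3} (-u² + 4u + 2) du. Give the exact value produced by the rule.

h = (3 − 0)/8 = 0.375.
Nodes u₀,…,u₈ = 0, 0.375, 0.75, 1.125, 1.5, 1.875, 2.25, 2.625, 3.
f(u) = -u² + 4u + 2: f₀=2, f₁=3.359375, f₂=4.4375, f₃=5.234375, f₄=5.75, f₅=5.984375, f₆=5.9375, f₇=5.609375, f₈=5.
(h/2)·[f₀ + 2f₁ + 2f₂ + 2f₃ + 2f₄ + 2f₅ + 2f₆ + 2f₇ + f₈] = 0.1875·(79.625) = 14.9296875.

14.9296875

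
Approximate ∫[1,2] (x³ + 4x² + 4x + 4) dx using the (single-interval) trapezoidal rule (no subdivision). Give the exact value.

24.5

T = (b−a)/2 · [f(1) + f(2)] = 0.5·[13 + 36] = 24.5.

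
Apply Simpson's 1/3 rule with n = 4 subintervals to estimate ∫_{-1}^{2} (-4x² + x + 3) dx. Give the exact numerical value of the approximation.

-1.5

h = (2 − (-1))/4 = 0.75.
Nodes x₀,…,x₄ = -1, -0.25, 0.5, 1.25, 2.
f(x) = -4x² + x + 3: f₀=-2, f₁=2.5, f₂=2.5, f₃=-2, f₄=-11.
(h/3)·[f₀ + 4f₁ + 2f₂ + 4f₃ + f₄] = 0.25·(-6) = -1.5.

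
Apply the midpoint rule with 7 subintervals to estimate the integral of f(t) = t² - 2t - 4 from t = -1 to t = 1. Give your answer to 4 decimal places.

-7.3469

h = (1 − (-1))/7 = 0.285714.
Midpoints m₁,…,m₇ = -0.857143, -0.571429, -0.285714, 0, 0.285714, 0.571429, 0.857143.
f(m₁)=-1.551020, f(m₂)=-2.530612, f(m₃)=-3.346939, f(m₄)=-4, f(m₅)=-4.489796, f(m₆)=-4.816327, f(m₇)=-4.979592.
h·[f(m₁) + f(m₂) + f(m₃) + f(m₄) + f(m₅) + f(m₆) + f(m₇)] = 0.285714·(-25.714286) = -7.3469.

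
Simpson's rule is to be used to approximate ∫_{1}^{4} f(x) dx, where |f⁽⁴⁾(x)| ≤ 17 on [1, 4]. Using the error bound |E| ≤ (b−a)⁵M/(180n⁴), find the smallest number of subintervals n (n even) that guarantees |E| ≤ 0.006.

Need 4131/(180n⁴) ≤ 0.006.
n⁴ ≥ 4131/(180·0.006) = 3825 ⇒ n ≥ 7.8643, so the smallest even n is 8. (n must be even for Simpson's rule.)

8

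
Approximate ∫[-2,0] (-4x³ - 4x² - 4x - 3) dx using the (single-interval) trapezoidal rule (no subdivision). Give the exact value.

T = (b−a)/2 · [f(-2) + f(0)] = 1·[21 + (-3)] = 18.

18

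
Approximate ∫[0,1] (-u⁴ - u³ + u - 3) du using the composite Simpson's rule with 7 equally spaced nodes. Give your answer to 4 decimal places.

h = (1 − 0)/6 = 0.166667.
Nodes u₀,…,u₆ = 0, 0.166667, 0.333333, 0.5, 0.666667, 0.833333, 1.
f(u) = -u⁴ - u³ + u - 3: f₀=-3, f₁=-2.838735, f₂=-2.716049, f₃=-2.6875, f₄=-2.827160, f₅=-3.227623, f₆=-4.
(h/3)·[f₀ + 4f₁ + 2f₂ + 4f₃ + 2f₄ + 4f₅ + f₆] = 0.055556·(-53.101852) = -2.9501.

-2.9501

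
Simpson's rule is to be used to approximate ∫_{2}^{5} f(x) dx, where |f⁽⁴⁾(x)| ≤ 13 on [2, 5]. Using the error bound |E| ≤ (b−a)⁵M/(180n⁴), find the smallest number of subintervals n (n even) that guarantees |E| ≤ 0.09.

Need 3159/(180n⁴) ≤ 0.09.
n⁴ ≥ 3159/(180·0.09) = 195 ⇒ n ≥ 3.7369, so the smallest even n is 4. (n must be even for Simpson's rule.)

4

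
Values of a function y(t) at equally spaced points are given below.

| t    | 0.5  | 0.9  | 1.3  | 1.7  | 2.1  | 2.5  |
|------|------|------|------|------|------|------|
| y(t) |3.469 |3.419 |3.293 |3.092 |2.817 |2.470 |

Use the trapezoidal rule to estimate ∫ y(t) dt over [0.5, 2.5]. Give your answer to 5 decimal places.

6.23620

h = 0.4, n = 5.
(h/2)·[y₀ + 2y₁ + 2y₂ + 2y₃ + 2y₄ + y₅] = 0.2·(31.181) = 6.23620.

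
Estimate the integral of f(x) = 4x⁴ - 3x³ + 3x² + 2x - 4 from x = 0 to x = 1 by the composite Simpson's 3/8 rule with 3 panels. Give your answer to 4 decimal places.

-1.9352

h = (1 − 0)/3 = 0.333333.
Nodes x₀,…,x₃ = 0, 0.333333, 0.666667, 1.
f(x) = 4x⁴ - 3x³ + 3x² + 2x - 4: f₀=-4, f₁=-3.061728, f₂=-1.432099, f₃=2.
(3h/8)·[f₀ + 3f₁ + 3f₂ + f₃] = 0.125·(-15.481481) = -1.9352.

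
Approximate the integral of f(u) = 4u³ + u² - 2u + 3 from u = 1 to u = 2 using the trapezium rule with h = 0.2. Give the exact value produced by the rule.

h = (2 − 1)/5 = 0.2.
Nodes u₀,…,u₅ = 1, 1.2, 1.4, 1.6, 1.8, 2.
f(u) = 4u³ + u² - 2u + 3: f₀=6, f₁=8.952, f₂=13.136, f₃=18.744, f₄=25.968, f₅=35.
(h/2)·[f₀ + 2f₁ + 2f₂ + 2f₃ + 2f₄ + f₅] = 0.1·(174.6) = 17.46.

17.46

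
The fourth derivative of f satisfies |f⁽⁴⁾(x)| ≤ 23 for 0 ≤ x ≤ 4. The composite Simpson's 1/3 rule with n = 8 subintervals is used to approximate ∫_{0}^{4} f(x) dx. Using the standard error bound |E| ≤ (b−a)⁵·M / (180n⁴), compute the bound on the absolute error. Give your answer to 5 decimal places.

0.03194

|E| ≤ (4)⁵·23 / (180·8⁴) = 23552/737280 = 0.03194.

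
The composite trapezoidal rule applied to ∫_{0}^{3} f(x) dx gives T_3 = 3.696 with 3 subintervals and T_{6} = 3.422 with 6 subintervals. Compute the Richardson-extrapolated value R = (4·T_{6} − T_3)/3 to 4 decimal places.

3.3307

R = (4·T_{6} − T_3) / 3 = (4·3.422 − 3.696)/3 = (9.992)/3 = 3.3307.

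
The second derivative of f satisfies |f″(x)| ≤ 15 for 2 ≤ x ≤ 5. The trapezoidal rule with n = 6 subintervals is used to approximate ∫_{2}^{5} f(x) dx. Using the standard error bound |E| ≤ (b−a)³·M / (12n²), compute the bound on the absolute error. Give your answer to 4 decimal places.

|E| ≤ (3)³·15 / (12·6²) = 405/432 = 0.9375.

0.9375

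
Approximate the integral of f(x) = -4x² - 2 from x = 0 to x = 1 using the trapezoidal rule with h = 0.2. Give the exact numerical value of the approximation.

-3.36

h = (1 − 0)/5 = 0.2.
Nodes x₀,…,x₅ = 0, 0.2, 0.4, 0.6, 0.8, 1.
f(x) = -4x² - 2: f₀=-2, f₁=-2.16, f₂=-2.64, f₃=-3.44, f₄=-4.56, f₅=-6.
(h/2)·[f₀ + 2f₁ + 2f₂ + 2f₃ + 2f₄ + f₅] = 0.1·(-33.6) = -3.36.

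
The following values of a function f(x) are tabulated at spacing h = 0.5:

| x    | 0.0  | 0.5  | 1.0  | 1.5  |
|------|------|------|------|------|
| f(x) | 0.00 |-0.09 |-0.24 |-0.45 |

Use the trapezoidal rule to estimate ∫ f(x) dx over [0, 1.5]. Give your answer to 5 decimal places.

h = 0.5, n = 3.
(h/2)·[y₀ + 2y₁ + 2y₂ + y₃] = 0.25·(-1.11) = -0.27750.

-0.27750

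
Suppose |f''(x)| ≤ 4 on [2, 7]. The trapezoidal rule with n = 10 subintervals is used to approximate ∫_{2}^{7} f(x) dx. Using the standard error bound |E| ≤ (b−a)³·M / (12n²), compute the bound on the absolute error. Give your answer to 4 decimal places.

|E| ≤ (5)³·4 / (12·10²) = 500/1200 = 0.4167.

0.4167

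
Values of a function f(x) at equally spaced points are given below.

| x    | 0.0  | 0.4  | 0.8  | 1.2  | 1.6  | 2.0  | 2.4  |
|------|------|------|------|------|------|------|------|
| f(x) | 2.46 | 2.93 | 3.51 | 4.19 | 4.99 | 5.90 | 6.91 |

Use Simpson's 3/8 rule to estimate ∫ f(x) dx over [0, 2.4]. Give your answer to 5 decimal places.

h = 0.4, n = 6.
(3h/8)·[y₀ + 3y₁ + 3y₂ + 2y₃ + 3y₄ + 3y₅ + y₆] = 0.15·(69.74) = 10.46100.

10.46100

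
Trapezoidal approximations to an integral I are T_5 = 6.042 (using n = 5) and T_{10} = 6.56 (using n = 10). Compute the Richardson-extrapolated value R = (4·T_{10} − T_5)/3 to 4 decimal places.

R = (4·T_{10} − T_5) / 3 = (4·6.56 − 6.042)/3 = (20.198)/3 = 6.7327.

6.7327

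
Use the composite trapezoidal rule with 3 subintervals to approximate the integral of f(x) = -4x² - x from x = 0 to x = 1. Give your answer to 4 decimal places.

h = (1 − 0)/3 = 0.333333.
Nodes x₀,…,x₃ = 0, 0.333333, 0.666667, 1.
f(x) = -4x² - x: f₀=0, f₁=-0.777778, f₂=-2.444444, f₃=-5.
(h/2)·[f₀ + 2f₁ + 2f₂ + f₃] = 0.166667·(-11.444444) = -1.9074.

-1.9074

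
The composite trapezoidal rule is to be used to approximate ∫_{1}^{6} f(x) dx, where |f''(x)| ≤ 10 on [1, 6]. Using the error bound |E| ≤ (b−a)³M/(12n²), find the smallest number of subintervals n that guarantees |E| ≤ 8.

4

Need 1250/(12n²) ≤ 8.
n² ≥ 1250/(12·8) = 13.0208 ⇒ n ≥ 3.6084, so the smallest n is 4.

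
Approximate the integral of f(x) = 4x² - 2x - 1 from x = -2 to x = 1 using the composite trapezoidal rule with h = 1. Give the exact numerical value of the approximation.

14

h = (1 − (-2))/3 = 1.
Nodes x₀,…,x₃ = -2, -1, 0, 1.
f(x) = 4x² - 2x - 1: f₀=19, f₁=5, f₂=-1, f₃=1.
(h/2)·[f₀ + 2f₁ + 2f₂ + f₃] = 0.5·(28) = 14.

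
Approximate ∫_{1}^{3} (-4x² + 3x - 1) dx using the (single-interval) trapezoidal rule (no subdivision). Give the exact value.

-30

T = (b−a)/2 · [f(1) + f(3)] = 1·[(-2) + (-28)] = -30.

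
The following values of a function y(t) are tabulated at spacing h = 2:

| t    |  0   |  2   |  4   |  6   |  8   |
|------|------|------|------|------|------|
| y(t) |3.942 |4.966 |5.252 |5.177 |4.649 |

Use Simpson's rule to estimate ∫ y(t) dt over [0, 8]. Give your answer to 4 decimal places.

h = 2, n = 4.
(h/3)·[y₀ + 4y₁ + 2y₂ + 4y₃ + y₄] = 0.666667·(59.667) = 39.7780.

39.7780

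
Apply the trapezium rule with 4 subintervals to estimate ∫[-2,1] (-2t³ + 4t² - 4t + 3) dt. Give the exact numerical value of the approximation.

36.46875

h = (1 − (-2))/4 = 0.75.
Nodes t₀,…,t₄ = -2, -1.25, -0.5, 0.25, 1.
f(t) = -2t³ + 4t² - 4t + 3: f₀=43, f₁=18.15625, f₂=6.25, f₃=2.21875, f₄=1.
(h/2)·[f₀ + 2f₁ + 2f₂ + 2f₃ + f₄] = 0.375·(97.25) = 36.46875.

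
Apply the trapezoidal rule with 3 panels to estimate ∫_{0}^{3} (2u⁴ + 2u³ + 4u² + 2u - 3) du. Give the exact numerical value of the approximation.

198

h = (3 − 0)/3 = 1.
Nodes u₀,…,u₃ = 0, 1, 2, 3.
f(u) = 2u⁴ + 2u³ + 4u² + 2u - 3: f₀=-3, f₁=7, f₂=65, f₃=255.
(h/2)·[f₀ + 2f₁ + 2f₂ + f₃] = 0.5·(396) = 198.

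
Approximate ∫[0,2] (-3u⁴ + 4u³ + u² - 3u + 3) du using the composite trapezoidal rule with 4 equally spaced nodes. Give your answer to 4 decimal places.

h = (2 − 0)/3 = 0.666667.
Nodes u₀,…,u₃ = 0, 0.666667, 1.333333, 2.
f(u) = -3u⁴ + 4u³ + u² - 3u + 3: f₀=3, f₁=2.037037, f₂=0.777778, f₃=-15.
(h/2)·[f₀ + 2f₁ + 2f₂ + f₃] = 0.333333·(-6.370370) = -2.1235.

-2.1235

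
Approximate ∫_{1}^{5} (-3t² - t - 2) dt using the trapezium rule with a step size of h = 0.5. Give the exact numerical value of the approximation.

-144.5

h = (5 − 1)/8 = 0.5.
Nodes t₀,…,t₈ = 1, 1.5, 2, 2.5, 3, 3.5, 4, 4.5, 5.
f(t) = -3t² - t - 2: f₀=-6, f₁=-10.25, f₂=-16, f₃=-23.25, f₄=-32, f₅=-42.25, f₆=-54, f₇=-67.25, f₈=-82.
(h/2)·[f₀ + 2f₁ + 2f₂ + 2f₃ + 2f₄ + 2f₅ + 2f₆ + 2f₇ + f₈] = 0.25·(-578) = -144.5.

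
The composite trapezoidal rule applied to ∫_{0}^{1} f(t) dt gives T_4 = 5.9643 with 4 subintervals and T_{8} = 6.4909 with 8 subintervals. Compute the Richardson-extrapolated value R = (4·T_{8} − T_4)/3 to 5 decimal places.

6.66643

R = (4·T_{8} − T_4) / 3 = (4·6.4909 − 5.9643)/3 = (19.9993)/3 = 6.66643.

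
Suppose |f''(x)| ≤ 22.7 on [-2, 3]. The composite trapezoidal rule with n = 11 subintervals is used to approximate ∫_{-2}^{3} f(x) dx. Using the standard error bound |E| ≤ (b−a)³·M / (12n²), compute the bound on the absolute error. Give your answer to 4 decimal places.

|E| ≤ (5)³·22.7 / (12·11²) = 2837.5/1452 = 1.9542.

1.9542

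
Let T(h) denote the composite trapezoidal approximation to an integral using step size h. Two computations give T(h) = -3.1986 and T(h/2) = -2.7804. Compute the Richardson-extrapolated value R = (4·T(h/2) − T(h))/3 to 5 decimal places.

R = (4·T(h/2) − T(h)) / 3 = (4·(-2.7804) − (-3.1986))/3 = (-7.9230)/3 = -2.64100.

-2.64100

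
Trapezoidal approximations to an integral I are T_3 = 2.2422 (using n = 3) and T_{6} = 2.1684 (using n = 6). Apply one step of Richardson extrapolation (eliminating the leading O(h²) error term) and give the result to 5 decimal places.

R = (4·T_{6} − T_3) / 3 = (4·2.1684 − 2.2422)/3 = (6.4314)/3 = 2.14380.

2.14380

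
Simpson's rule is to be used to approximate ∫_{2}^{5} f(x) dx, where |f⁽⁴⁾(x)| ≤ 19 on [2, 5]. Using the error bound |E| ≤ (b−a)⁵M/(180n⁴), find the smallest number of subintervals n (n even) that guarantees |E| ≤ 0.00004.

Need 4617/(180n⁴) ≤ 0.00004.
n⁴ ≥ 4617/(180·0.00004) = 641250 ⇒ n ≥ 28.2981, so the smallest even n is 30. (n must be even for Simpson's rule.)

30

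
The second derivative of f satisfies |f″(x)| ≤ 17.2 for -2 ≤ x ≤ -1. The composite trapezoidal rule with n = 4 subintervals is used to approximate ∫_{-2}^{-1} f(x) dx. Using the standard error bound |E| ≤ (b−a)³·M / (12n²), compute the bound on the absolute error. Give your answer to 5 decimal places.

|E| ≤ (1)³·17.2 / (12·4²) = 17.2/192 = 0.08958.

0.08958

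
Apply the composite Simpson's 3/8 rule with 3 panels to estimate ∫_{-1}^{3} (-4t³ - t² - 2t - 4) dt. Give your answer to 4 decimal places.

h = (3 − (-1))/3 = 1.333333.
Nodes t₀,…,t₃ = -1, 0.333333, 1.666667, 3.
f(t) = -4t³ - t² - 2t - 4: f₀=1, f₁=-4.925926, f₂=-28.629630, f₃=-127.
(3h/8)·[f₀ + 3f₁ + 3f₂ + f₃] = 0.5·(-226.666667) = -113.3333.

-113.3333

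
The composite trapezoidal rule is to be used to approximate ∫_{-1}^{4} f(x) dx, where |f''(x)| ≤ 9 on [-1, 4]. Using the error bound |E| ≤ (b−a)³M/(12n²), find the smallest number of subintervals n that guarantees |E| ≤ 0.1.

31

Need 1125/(12n²) ≤ 0.1.
n² ≥ 1125/(12·0.1) = 937.5 ⇒ n ≥ 30.6186, so the smallest n is 31.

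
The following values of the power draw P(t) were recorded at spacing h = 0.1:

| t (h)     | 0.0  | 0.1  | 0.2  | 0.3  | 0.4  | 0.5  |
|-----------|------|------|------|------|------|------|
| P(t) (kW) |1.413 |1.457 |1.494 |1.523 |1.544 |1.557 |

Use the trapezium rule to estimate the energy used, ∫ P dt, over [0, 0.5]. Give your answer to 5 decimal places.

0.75030

h = 0.1, n = 5.
(h/2)·[y₀ + 2y₁ + 2y₂ + 2y₃ + 2y₄ + y₅] = 0.05·(15.006) = 0.75030.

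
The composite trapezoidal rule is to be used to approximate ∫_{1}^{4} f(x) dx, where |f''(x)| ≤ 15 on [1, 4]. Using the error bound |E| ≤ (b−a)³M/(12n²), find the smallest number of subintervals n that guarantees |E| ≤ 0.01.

59

Need 405/(12n²) ≤ 0.01.
n² ≥ 405/(12·0.01) = 3375 ⇒ n ≥ 58.0948, so the smallest n is 59.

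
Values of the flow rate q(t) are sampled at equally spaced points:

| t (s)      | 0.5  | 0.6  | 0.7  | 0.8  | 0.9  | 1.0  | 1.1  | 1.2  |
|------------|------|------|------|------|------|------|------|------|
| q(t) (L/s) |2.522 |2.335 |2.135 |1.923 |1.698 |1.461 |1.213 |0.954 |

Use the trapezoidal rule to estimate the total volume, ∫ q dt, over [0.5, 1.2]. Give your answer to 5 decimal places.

1.25030

h = 0.1, n = 7.
(h/2)·[y₀ + 2y₁ + 2y₂ + 2y₃ + 2y₄ + 2y₅ + 2y₆ + y₇] = 0.05·(25.006) = 1.25030.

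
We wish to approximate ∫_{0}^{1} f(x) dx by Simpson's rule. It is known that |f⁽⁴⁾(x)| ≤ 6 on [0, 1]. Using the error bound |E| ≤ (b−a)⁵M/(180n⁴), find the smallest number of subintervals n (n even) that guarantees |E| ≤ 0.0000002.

22

Need 6/(180n⁴) ≤ 0.0000002.
n⁴ ≥ 6/(180·0.0000002) = 166667 ⇒ n ≥ 20.2052, so the smallest even n is 22. (n must be even for Simpson's rule.)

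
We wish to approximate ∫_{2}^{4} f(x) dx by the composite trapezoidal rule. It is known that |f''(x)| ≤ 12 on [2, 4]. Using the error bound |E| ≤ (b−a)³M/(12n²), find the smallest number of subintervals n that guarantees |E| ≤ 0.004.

45

Need 96/(12n²) ≤ 0.004.
n² ≥ 96/(12·0.004) = 2000 ⇒ n ≥ 44.7214, so the smallest n is 45.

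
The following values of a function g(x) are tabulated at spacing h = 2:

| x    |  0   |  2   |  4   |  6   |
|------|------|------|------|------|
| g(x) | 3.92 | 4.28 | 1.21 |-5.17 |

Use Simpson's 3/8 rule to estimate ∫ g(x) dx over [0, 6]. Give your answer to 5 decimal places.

11.41500

h = 2, n = 3.
(3h/8)·[y₀ + 3y₁ + 3y₂ + y₃] = 0.75·(15.22) = 11.41500.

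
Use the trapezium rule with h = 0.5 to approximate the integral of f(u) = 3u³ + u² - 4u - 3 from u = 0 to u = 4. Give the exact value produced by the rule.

172.5

h = (4 − 0)/8 = 0.5.
Nodes u₀,…,u₈ = 0, 0.5, 1, 1.5, 2, 2.5, 3, 3.5, 4.
f(u) = 3u³ + u² - 4u - 3: f₀=-3, f₁=-4.375, f₂=-3, f₃=3.375, f₄=17, f₅=40.125, f₆=75, f₇=123.875, f₈=189.
(h/2)·[f₀ + 2f₁ + 2f₂ + 2f₃ + 2f₄ + 2f₅ + 2f₆ + 2f₇ + f₈] = 0.25·(690) = 172.5.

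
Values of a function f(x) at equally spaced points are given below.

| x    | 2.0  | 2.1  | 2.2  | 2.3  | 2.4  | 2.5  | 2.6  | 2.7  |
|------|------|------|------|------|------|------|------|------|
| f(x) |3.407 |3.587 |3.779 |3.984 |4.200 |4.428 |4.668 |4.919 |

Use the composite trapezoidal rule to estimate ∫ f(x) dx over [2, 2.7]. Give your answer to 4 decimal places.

2.8809

h = 0.1, n = 7.
(h/2)·[y₀ + 2y₁ + 2y₂ + 2y₃ + 2y₄ + 2y₅ + 2y₆ + y₇] = 0.05·(57.618) = 2.8809.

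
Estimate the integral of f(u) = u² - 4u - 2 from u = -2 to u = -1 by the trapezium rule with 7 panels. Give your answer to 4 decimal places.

h = (-1 − (-2))/7 = 0.142857.
Nodes u₀,…,u₇ = -2, -1.857143, -1.714286, -1.571429, -1.428571, -1.285714, -1.142857, -1.
f(u) = u² - 4u - 2: f₀=10, f₁=8.877551, f₂=7.795918, f₃=6.755102, f₄=5.755102, f₅=4.795918, f₆=3.877551, f₇=3.
(h/2)·[f₀ + 2f₁ + 2f₂ + 2f₃ + 2f₄ + 2f₅ + 2f₆ + f₇] = 0.071429·(88.714286) = 6.3367.

6.3367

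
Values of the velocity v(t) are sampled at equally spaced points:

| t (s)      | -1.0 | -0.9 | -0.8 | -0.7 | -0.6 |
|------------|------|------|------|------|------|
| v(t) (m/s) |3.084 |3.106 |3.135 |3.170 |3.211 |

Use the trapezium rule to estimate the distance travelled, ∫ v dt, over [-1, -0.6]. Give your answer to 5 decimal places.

1.25585

h = 0.1, n = 4.
(h/2)·[y₀ + 2y₁ + 2y₂ + 2y₃ + y₄] = 0.05·(25.117) = 1.25585.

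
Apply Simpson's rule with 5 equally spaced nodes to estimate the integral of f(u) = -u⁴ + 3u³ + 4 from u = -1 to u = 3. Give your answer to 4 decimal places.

h = (3 − (-1))/4 = 1.
Nodes u₀,…,u₄ = -1, 0, 1, 2, 3.
f(u) = -u⁴ + 3u³ + 4: f₀=0, f₁=4, f₂=6, f₃=12, f₄=4.
(h/3)·[f₀ + 4f₁ + 2f₂ + 4f₃ + f₄] = 0.333333·(80) = 26.6667.

26.6667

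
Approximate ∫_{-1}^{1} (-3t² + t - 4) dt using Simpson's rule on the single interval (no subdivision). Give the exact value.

S = (b−a)/6 · [f(-1) + 4f(0) + f(1)] = 0.333333·[(-8) + 4·(-4) + (-6)] = -10.

-10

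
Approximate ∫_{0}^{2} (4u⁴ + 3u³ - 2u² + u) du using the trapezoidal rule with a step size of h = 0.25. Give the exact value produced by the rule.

35.078125

h = (2 − 0)/8 = 0.25.
Nodes u₀,…,u₈ = 0, 0.25, 0.5, 0.75, 1, 1.25, 1.5, 1.75, 2.
f(u) = 4u⁴ + 3u³ - 2u² + u: f₀=0, f₁=0.1875, f₂=0.625, f₃=2.15625, f₄=6, f₅=13.75, f₆=27.375, f₇=49.21875, f₈=82.
(h/2)·[f₀ + 2f₁ + 2f₂ + 2f₃ + 2f₄ + 2f₅ + 2f₆ + 2f₇ + f₈] = 0.125·(280.625) = 35.078125.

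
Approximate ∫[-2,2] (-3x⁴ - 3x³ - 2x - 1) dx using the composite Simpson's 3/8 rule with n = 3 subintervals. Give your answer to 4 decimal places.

h = (2 − (-2))/3 = 1.333333.
Nodes x₀,…,x₃ = -2, -0.666667, 0.666667, 2.
f(x) = -3x⁴ - 3x³ - 2x - 1: f₀=-21, f₁=0.629630, f₂=-3.814815, f₃=-77.
(3h/8)·[f₀ + 3f₁ + 3f₂ + f₃] = 0.5·(-107.555556) = -53.7778.

-53.7778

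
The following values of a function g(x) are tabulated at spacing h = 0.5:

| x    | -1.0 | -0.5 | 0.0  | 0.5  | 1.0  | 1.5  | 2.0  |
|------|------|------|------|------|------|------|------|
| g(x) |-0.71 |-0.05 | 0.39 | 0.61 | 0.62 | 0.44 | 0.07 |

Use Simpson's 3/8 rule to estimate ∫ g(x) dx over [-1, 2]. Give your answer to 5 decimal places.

h = 0.5, n = 6.
(3h/8)·[y₀ + 3y₁ + 3y₂ + 2y₃ + 3y₄ + 3y₅ + y₆] = 0.1875·(4.78) = 0.89625.

0.89625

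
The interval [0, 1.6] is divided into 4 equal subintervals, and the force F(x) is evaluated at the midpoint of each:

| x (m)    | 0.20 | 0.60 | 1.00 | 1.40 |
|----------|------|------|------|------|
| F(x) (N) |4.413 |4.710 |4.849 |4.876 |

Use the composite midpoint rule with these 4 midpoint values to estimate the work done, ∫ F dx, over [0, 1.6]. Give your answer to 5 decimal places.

h = 0.4, n = 4.
h·[y(m₁) + y(m₂) + y(m₃) + y(m₄)] = 0.4·(18.848) = 7.53920.

7.53920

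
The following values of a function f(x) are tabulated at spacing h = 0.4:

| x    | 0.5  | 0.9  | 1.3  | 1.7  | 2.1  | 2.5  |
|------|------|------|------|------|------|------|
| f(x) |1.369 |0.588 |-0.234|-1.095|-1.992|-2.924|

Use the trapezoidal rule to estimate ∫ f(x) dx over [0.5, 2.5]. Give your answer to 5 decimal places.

-1.40420

h = 0.4, n = 5.
(h/2)·[y₀ + 2y₁ + 2y₂ + 2y₃ + 2y₄ + y₅] = 0.2·(-7.021) = -1.40420.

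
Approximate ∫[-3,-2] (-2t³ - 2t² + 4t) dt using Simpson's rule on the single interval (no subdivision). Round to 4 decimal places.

9.8333

S = (b−a)/6 · [f(-3) + 4f(-2.5) + f(-2)] = 0.166667·[24 + 4·8.75 + 0] = 9.8333.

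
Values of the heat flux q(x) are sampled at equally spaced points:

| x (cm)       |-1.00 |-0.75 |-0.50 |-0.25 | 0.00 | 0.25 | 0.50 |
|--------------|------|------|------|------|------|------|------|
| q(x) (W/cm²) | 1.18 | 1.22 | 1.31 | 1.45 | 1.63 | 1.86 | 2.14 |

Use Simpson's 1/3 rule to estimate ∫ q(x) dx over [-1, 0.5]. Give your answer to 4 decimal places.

2.2767

h = 0.25, n = 6.
(h/3)·[y₀ + 4y₁ + 2y₂ + 4y₃ + 2y₄ + 4y₅ + y₆] = 0.083333·(27.32) = 2.2767.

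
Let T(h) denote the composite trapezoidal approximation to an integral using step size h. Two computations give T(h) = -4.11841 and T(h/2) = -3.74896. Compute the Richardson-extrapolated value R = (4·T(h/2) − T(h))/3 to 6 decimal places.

-3.625810

R = (4·T(h/2) − T(h)) / 3 = (4·(-3.74896) − (-4.11841))/3 = (-10.87743)/3 = -3.625810.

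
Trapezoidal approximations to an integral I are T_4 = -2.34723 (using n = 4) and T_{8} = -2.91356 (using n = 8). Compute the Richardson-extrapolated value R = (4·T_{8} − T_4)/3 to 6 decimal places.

R = (4·T_{8} − T_4) / 3 = (4·(-2.91356) − (-2.34723))/3 = (-9.30701)/3 = -3.102337.

-3.102337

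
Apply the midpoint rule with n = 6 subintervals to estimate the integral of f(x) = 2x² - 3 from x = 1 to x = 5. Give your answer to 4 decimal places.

h = (5 − 1)/6 = 0.666667.
Midpoints m₁,…,m₆ = 1.333333, 2, 2.666667, 3.333333, 4, 4.666667.
f(m₁)=0.555556, f(m₂)=5, f(m₃)=11.222222, f(m₄)=19.222222, f(m₅)=29, f(m₆)=40.555556.
h·[f(m₁) + f(m₂) + f(m₃) + f(m₄) + f(m₅) + f(m₆)] = 0.666667·(105.555556) = 70.3704.

70.3704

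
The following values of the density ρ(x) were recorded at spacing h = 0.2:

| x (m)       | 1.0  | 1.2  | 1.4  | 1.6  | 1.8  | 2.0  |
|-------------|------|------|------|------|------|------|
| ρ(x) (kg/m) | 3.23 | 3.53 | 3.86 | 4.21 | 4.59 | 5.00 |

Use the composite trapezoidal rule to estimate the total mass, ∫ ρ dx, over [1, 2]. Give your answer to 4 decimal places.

h = 0.2, n = 5.
(h/2)·[y₀ + 2y₁ + 2y₂ + 2y₃ + 2y₄ + y₅] = 0.1·(40.61) = 4.0610.

4.0610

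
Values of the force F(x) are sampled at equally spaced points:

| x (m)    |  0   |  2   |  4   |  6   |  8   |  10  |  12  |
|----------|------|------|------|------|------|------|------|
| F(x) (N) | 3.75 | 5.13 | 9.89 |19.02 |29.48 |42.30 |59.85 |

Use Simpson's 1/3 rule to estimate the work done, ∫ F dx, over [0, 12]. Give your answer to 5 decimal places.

h = 2, n = 6.
(h/3)·[y₀ + 4y₁ + 2y₂ + 4y₃ + 2y₄ + 4y₅ + y₆] = 0.666667·(408.14) = 272.09333.

272.09333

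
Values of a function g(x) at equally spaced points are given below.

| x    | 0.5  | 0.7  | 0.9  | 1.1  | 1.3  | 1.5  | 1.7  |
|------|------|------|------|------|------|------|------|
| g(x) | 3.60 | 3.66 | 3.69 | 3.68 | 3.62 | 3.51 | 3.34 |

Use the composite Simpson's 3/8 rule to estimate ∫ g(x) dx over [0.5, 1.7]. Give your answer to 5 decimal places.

4.33050

h = 0.2, n = 6.
(3h/8)·[y₀ + 3y₁ + 3y₂ + 2y₃ + 3y₄ + 3y₅ + y₆] = 0.075·(57.74) = 4.33050.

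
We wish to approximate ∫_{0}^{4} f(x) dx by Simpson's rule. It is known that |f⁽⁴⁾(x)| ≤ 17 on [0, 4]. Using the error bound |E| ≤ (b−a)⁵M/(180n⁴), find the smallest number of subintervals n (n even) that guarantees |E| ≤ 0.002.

16

Need 17408/(180n⁴) ≤ 0.002.
n⁴ ≥ 17408/(180·0.002) = 48355.6 ⇒ n ≥ 14.8290, so the smallest even n is 16. (n must be even for Simpson's rule.)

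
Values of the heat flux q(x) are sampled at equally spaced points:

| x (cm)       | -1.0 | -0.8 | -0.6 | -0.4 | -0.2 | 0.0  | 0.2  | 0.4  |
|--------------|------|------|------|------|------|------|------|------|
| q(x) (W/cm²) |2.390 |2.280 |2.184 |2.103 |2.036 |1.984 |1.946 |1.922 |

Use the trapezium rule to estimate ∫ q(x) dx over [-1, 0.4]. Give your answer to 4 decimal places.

h = 0.2, n = 7.
(h/2)·[y₀ + 2y₁ + 2y₂ + 2y₃ + 2y₄ + 2y₅ + 2y₆ + y₇] = 0.1·(29.378) = 2.9378.

2.9378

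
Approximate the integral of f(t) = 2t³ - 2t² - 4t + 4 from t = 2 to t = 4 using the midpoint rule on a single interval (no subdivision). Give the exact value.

M = (b−a)·f(3) = 2·(28) = 56.

56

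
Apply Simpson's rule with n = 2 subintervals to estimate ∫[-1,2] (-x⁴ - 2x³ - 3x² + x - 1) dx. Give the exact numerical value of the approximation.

h = (2 − (-1))/2 = 1.5.
Nodes x₀,…,x₂ = -1, 0.5, 2.
f(x) = -x⁴ - 2x³ - 3x² + x - 1: f₀=-4, f₁=-1.5625, f₂=-43.
(h/3)·[f₀ + 4f₁ + f₂] = 0.5·(-53.25) = -26.625.

-26.625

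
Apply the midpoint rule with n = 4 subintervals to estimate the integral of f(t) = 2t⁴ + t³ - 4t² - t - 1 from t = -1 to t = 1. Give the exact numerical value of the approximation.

h = (1 − (-1))/4 = 0.5.
Midpoints m₁,…,m₄ = -0.75, -0.25, 0.25, 0.75.
f(m₁)=-2.2890625, f(m₂)=-1.0078125, f(m₃)=-1.4765625, f(m₄)=-2.9453125.
h·[f(m₁) + f(m₂) + f(m₃) + f(m₄)] = 0.5·(-7.71875) = -3.859375.

-3.859375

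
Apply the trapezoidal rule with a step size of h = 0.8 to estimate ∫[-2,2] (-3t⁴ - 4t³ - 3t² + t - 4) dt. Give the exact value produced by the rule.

-81.75616

h = (2 − (-2))/5 = 0.8.
Nodes t₀,…,t₅ = -2, -1.2, -0.4, 0.4, 1.2, 2.
f(t) = -3t⁴ - 4t³ - 3t² + t - 4: f₀=-34, f₁=-8.8288, f₂=-4.7008, f₃=-4.4128, f₄=-20.2528, f₅=-94.
(h/2)·[f₀ + 2f₁ + 2f₂ + 2f₃ + 2f₄ + f₅] = 0.4·(-204.3904) = -81.75616.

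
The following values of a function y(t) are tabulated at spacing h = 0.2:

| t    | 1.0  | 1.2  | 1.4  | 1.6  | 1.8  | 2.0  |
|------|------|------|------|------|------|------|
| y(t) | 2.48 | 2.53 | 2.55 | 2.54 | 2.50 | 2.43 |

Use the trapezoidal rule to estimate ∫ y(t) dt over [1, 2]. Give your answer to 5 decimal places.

2.51500

h = 0.2, n = 5.
(h/2)·[y₀ + 2y₁ + 2y₂ + 2y₃ + 2y₄ + y₅] = 0.1·(25.15) = 2.51500.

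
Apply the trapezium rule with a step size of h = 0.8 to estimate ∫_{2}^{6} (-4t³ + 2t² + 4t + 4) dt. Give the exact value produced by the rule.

h = (6 − 2)/5 = 0.8.
Nodes t₀,…,t₅ = 2, 2.8, 3.6, 4.4, 5.2, 6.
f(t) = -4t³ + 2t² + 4t + 4: f₀=-12, f₁=-56.928, f₂=-142.304, f₃=-280.416, f₄=-483.552, f₅=-764.
(h/2)·[f₀ + 2f₁ + 2f₂ + 2f₃ + 2f₄ + f₅] = 0.4·(-2702.4) = -1080.96.

-1080.96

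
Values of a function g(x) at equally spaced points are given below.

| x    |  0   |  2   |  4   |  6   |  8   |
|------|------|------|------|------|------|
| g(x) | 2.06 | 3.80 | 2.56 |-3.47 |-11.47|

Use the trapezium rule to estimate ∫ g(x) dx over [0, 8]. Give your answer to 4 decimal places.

h = 2, n = 4.
(h/2)·[y₀ + 2y₁ + 2y₂ + 2y₃ + y₄] = 1·(-3.63) = -3.6300.

-3.6300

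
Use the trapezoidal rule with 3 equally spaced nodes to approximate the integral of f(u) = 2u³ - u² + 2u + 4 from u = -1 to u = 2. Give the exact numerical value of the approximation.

h = (2 − (-1))/2 = 1.5.
Nodes u₀,…,u₂ = -1, 0.5, 2.
f(u) = 2u³ - u² + 2u + 4: f₀=-1, f₁=5, f₂=20.
(h/2)·[f₀ + 2f₁ + f₂] = 0.75·(29) = 21.75.

21.75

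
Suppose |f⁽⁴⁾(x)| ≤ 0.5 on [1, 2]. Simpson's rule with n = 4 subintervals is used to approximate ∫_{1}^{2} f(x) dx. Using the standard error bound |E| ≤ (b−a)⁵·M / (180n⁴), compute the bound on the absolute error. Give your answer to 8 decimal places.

|E| ≤ (1)⁵·0.5 / (180·4⁴) = 0.5/46080 = 0.00001085.

0.00001085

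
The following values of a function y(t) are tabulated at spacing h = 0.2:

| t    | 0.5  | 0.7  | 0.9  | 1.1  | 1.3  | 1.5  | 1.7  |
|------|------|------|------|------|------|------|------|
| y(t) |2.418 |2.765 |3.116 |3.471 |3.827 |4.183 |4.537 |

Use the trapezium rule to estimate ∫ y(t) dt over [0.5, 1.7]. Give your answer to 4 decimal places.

h = 0.2, n = 6.
(h/2)·[y₀ + 2y₁ + 2y₂ + 2y₃ + 2y₄ + 2y₅ + y₆] = 0.1·(41.679) = 4.1679.

4.1679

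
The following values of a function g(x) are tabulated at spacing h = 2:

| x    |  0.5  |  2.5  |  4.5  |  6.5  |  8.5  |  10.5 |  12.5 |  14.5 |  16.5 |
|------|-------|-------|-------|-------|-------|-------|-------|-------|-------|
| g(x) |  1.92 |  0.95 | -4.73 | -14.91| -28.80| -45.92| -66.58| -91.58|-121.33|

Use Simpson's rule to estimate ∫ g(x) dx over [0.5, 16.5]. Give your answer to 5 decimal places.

-616.98000

h = 2, n = 8.
(h/3)·[y₀ + 4y₁ + 2y₂ + 4y₃ + 2y₄ + 4y₅ + 2y₆ + 4y₇ + y₈] = 0.666667·(-925.47) = -616.98000.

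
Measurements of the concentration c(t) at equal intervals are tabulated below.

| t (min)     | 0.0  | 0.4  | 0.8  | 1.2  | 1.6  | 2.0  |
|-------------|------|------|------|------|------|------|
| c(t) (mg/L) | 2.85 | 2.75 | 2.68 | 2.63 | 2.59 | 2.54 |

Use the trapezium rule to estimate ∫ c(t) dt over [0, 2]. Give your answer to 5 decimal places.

5.33800

h = 0.4, n = 5.
(h/2)·[y₀ + 2y₁ + 2y₂ + 2y₃ + 2y₄ + y₅] = 0.2·(26.69) = 5.33800.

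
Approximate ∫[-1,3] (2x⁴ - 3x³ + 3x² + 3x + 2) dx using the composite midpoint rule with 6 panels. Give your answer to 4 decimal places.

82.3868

h = (3 − (-1))/6 = 0.666667.
Midpoints m₁,…,m₆ = -0.666667, 0, 0.666667, 1.333333, 2, 2.666667.
f(m₁)=2.617284, f(m₂)=2, f(m₃)=4.839506, f(m₄)=10.543210, f(m₅)=28, f(m₆)=75.580247.
h·[f(m₁) + f(m₂) + f(m₃) + f(m₄) + f(m₅) + f(m₆)] = 0.666667·(123.580247) = 82.3868.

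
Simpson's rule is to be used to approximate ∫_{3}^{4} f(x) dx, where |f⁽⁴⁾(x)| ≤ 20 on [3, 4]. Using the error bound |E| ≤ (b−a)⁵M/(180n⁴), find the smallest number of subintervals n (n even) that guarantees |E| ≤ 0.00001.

12

Need 20/(180n⁴) ≤ 0.00001.
n⁴ ≥ 20/(180·0.00001) = 11111.1 ⇒ n ≥ 10.2669, so the smallest even n is 12. (n must be even for Simpson's rule.)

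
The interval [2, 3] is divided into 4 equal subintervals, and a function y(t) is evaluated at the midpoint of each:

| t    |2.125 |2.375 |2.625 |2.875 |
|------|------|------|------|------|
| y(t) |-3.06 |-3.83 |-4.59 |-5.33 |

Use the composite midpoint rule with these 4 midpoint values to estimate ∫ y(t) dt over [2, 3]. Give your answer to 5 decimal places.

-4.20250

h = 0.25, n = 4.
h·[y(m₁) + y(m₂) + y(m₃) + y(m₄)] = 0.25·(-16.81) = -4.20250.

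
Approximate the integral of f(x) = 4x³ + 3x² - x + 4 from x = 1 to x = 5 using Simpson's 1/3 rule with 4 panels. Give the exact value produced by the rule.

752

h = (5 − 1)/4 = 1.
Nodes x₀,…,x₄ = 1, 2, 3, 4, 5.
f(x) = 4x³ + 3x² - x + 4: f₀=10, f₁=46, f₂=136, f₃=304, f₄=574.
(h/3)·[f₀ + 4f₁ + 2f₂ + 4f₃ + f₄] = 0.333333·(2256) = 752.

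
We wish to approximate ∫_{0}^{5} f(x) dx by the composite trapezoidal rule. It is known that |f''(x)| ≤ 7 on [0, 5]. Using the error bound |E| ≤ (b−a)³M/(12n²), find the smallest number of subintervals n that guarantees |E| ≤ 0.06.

Need 875/(12n²) ≤ 0.06.
n² ≥ 875/(12·0.06) = 1215.28 ⇒ n ≥ 34.8608, so the smallest n is 35.

35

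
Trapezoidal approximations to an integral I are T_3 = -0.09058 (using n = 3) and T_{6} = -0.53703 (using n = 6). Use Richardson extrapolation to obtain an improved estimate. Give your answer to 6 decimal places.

R = (4·T_{6} − T_3) / 3 = (4·(-0.53703) − (-0.09058))/3 = (-2.05754)/3 = -0.685847.

-0.685847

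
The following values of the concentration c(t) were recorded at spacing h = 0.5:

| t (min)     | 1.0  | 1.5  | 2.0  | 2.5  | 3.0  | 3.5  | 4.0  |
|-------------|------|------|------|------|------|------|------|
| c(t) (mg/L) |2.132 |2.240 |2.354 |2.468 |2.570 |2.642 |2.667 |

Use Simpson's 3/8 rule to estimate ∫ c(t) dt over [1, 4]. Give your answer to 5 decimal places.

h = 0.5, n = 6.
(3h/8)·[y₀ + 3y₁ + 3y₂ + 2y₃ + 3y₄ + 3y₅ + y₆] = 0.1875·(39.153) = 7.34119.

7.34119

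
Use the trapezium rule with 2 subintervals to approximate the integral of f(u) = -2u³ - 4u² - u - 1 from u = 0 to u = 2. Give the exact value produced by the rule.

h = (2 − 0)/2 = 1.
Nodes u₀,…,u₂ = 0, 1, 2.
f(u) = -2u³ - 4u² - u - 1: f₀=-1, f₁=-8, f₂=-35.
(h/2)·[f₀ + 2f₁ + f₂] = 0.5·(-52) = -26.

-26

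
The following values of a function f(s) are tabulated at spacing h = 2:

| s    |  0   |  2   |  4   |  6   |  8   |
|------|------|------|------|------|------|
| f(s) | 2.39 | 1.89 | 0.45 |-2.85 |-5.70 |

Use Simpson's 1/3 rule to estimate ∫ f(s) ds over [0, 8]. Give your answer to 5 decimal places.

h = 2, n = 4.
(h/3)·[y₀ + 4y₁ + 2y₂ + 4y₃ + y₄] = 0.666667·(-6.25) = -4.16667.

-4.16667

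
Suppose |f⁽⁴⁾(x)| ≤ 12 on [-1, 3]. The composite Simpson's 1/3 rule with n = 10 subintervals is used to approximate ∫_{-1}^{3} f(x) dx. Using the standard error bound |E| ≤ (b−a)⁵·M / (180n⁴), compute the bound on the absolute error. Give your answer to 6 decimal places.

|E| ≤ (4)⁵·12 / (180·10⁴) = 12288/1800000 = 0.006827.

0.006827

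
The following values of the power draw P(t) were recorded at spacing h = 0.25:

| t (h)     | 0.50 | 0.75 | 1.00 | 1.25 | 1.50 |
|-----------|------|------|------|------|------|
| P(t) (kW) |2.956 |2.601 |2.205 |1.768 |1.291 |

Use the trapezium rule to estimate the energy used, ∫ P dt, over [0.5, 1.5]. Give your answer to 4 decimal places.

2.1744

h = 0.25, n = 4.
(h/2)·[y₀ + 2y₁ + 2y₂ + 2y₃ + y₄] = 0.125·(17.395) = 2.1744.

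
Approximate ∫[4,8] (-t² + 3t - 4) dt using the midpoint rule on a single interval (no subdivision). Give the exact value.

M = (b−a)·f(6) = 4·(-22) = -88.

-88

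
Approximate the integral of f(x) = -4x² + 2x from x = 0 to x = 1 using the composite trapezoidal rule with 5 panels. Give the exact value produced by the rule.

-0.36

h = (1 − 0)/5 = 0.2.
Nodes x₀,…,x₅ = 0, 0.2, 0.4, 0.6, 0.8, 1.
f(x) = -4x² + 2x: f₀=0, f₁=0.24, f₂=0.16, f₃=-0.24, f₄=-0.96, f₅=-2.
(h/2)·[f₀ + 2f₁ + 2f₂ + 2f₃ + 2f₄ + f₅] = 0.1·(-3.6) = -0.36.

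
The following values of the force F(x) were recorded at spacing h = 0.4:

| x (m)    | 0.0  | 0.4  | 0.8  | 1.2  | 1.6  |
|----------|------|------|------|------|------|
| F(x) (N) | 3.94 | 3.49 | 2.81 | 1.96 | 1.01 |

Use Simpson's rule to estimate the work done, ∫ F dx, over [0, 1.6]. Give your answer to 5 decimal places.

h = 0.4, n = 4.
(h/3)·[y₀ + 4y₁ + 2y₂ + 4y₃ + y₄] = 0.133333·(32.37) = 4.31600.

4.31600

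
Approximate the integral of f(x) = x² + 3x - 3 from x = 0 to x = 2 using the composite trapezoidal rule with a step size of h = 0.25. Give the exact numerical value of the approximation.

2.6875

h = (2 − 0)/8 = 0.25.
Nodes x₀,…,x₈ = 0, 0.25, 0.5, 0.75, 1, 1.25, 1.5, 1.75, 2.
f(x) = x² + 3x - 3: f₀=-3, f₁=-2.1875, f₂=-1.25, f₃=-0.1875, f₄=1, f₅=2.3125, f₆=3.75, f₇=5.3125, f₈=7.
(h/2)·[f₀ + 2f₁ + 2f₂ + 2f₃ + 2f₄ + 2f₅ + 2f₆ + 2f₇ + f₈] = 0.125·(21.5) = 2.6875.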